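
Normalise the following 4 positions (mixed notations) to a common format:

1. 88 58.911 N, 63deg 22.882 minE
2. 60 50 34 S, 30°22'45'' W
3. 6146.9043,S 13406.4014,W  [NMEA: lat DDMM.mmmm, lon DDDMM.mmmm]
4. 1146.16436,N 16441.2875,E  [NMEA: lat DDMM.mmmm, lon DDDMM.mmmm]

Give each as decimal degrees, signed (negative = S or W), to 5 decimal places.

1. 88.98185, 63.38137
2. -60.84278, -30.37917
3. -61.78174, -134.10669
4. 11.76941, 164.68813

Point 1:
  φ: 88 + 58.911/60 = 88.981850
  N ⇒ keep positive
  Lon: 63 + 22.882/60 = 63.381367
  E → positive
Point 2:
  Latitude: 60° + 50/60 + 34/3600 = 60 + 0.833333 + 0.009444 = 60.842778
  hemisphere S, so the sign is −
  λ: 22′ + 45″ = 22.75000′; 30 + 22.75000/60 = 30.379167
  W ⇒ negate
Point 3:
  φ: split at 2 digits → 61° and 46.9043′; 61 + 46.9043/60 = 61.781738
  hemisphere S, so the sign is −
  Lon: degrees = first 3 digits = 134, minutes = 6.4014; 134 + 6.4014/60 = 134.106690
  W → negative
Point 4:
  Lat: split at 2 digits → 11° and 46.16436′; 11 + 46.16436/60 = 11.769406
  N ⇒ keep positive
  Longitude: split at 3 digits → 164° and 41.2875′; 164 + 41.2875/60 = 164.688125
  E → positive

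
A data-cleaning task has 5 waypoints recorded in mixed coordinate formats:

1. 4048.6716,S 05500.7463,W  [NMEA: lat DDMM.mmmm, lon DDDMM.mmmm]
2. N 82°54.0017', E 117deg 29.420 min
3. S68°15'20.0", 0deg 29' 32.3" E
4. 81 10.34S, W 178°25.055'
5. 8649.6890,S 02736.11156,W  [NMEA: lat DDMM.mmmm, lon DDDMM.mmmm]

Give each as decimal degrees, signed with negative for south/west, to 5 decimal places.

Point 1:
  φ: degrees = first 2 digits = 40, minutes = 48.6716; 40 + 48.6716/60 = 40.811193
  hemisphere S, so the sign is −
  Lon: split at 3 digits → 055° and 0.7463′; 55 + 0.7463/60 = 55.012438
  W ⇒ negate
Point 2:
  Latitude: 82 + 54.0017/60 = 82.900028
  N → positive
  Lon: 29.42′ = 0.490333°; total 117.490333
  E ⇒ keep positive
Point 3:
  Lat: 15′ + 20″ = 15.33333′; 68 + 15.33333/60 = 68.255556
  S → negative
  Longitude: 0° + 29/60 + 32.3/3600 = 0 + 0.483333 + 0.008972 = 0.492306
  E → positive
Point 4:
  φ: 81 + 10.34/60 = 81.172333
  S ⇒ negate
  λ: 25.055′ = 0.417583°; total 178.417583
  hemisphere W, so the sign is −
Point 5:
  φ: degrees = first 2 digits = 86, minutes = 49.689; 86 + 49.689/60 = 86.828150
  S → negative
  λ: split at 3 digits → 027° and 36.11156′; 27 + 36.11156/60 = 27.601859
  W → negative

1. -40.81119, -55.01244
2. 82.90003, 117.49033
3. -68.25556, 0.49231
4. -81.17233, -178.41758
5. -86.82815, -27.60186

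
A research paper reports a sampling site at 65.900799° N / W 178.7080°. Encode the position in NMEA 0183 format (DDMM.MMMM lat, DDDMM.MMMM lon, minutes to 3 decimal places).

6554.048,N / 17842.480,W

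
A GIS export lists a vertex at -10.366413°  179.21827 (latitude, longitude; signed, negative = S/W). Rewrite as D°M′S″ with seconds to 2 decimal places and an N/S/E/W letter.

Latitude is negative → S; |value| = 10.366413
Latitude: 0.366413° → 21.98478′; 0.98478 × 60 = 59.0868″
λ: 0.218270° → 13.09620′; 0.09620 × 60 = 5.7720″

10°21′59.09″ S, 179°13′5.77″ E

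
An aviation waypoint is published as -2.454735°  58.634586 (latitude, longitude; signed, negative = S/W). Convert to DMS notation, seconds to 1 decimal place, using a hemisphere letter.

2°27′17.0″ S, 58°38′4.5″ E

Latitude is negative → S; |value| = 2.454735
Latitude: 0.454735° → 27.28410′; 0.28410 × 60 = 17.046″
Lon: whole degrees 58; 38.07516′ → 38′ and 4.510″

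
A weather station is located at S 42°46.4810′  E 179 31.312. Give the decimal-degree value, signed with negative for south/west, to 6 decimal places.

Lat: 42 + 46.481/60 = 42.7746833
S ⇒ negate
Lon: 31.312′ = 0.521867°; total 179.5218667
E → positive

-42.774683, 179.521867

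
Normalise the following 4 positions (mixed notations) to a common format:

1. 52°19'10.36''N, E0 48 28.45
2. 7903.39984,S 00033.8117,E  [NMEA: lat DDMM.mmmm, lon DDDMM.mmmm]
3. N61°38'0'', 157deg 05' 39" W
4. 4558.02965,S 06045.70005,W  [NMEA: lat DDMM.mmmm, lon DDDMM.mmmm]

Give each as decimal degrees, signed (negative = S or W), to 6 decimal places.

Point 1:
  Lat: 19′ + 10.36″ = 19.17267′; 52 + 19.17267/60 = 52.3195444
  N → positive
  λ: 0 + 48/60 + 28.45/3600 = 0.8079028
  E ⇒ keep positive
Point 2:
  φ: split at 2 digits → 79° and 3.39984′; 79 + 3.39984/60 = 79.0566640
  S ⇒ negate
  Longitude: degrees = first 3 digits = 0, minutes = 33.8117; 0 + 33.8117/60 = 0.5635283
  E → positive
Point 3:
  Lat: 61° + 38/60 + 0/3600 = 61 + 0.633333 + 0.000000 = 61.6333333
  N ⇒ keep positive
  Longitude: 5′ + 39″ = 5.65000′; 157 + 5.65000/60 = 157.0941667
  W → negative
Point 4:
  φ: degrees = first 2 digits = 45, minutes = 58.02965; 45 + 58.02965/60 = 45.9671608
  hemisphere S, so the sign is −
  λ: degrees = first 3 digits = 60, minutes = 45.70005; 60 + 45.70005/60 = 60.7616675
  W → negative

1. 52.319544, 0.807903
2. -79.056664, 0.563528
3. 61.633333, -157.094167
4. -45.967161, -60.761668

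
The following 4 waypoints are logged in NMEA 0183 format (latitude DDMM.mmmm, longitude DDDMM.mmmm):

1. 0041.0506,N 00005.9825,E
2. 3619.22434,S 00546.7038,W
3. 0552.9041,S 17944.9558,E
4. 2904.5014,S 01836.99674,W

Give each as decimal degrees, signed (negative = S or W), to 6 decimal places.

1. 0.684177, 0.099708
2. -36.320406, -5.778397
3. -5.881735, 179.749263
4. -29.075023, -18.616612

Point 1:
  Latitude: split at 2 digits → 00° and 41.0506′; 0 + 41.0506/60 = 0.6841767
  N → positive
  Longitude: split at 3 digits → 000° and 5.9825′; 0 + 5.9825/60 = 0.0997083
  E ⇒ keep positive
Point 2:
  Lat: degrees = first 2 digits = 36, minutes = 19.22434; 36 + 19.22434/60 = 36.3204057
  hemisphere S, so the sign is −
  Longitude: split at 3 digits → 005° and 46.7038′; 5 + 46.7038/60 = 5.7783967
  W ⇒ negate
Point 3:
  Latitude: split at 2 digits → 05° and 52.9041′; 5 + 52.9041/60 = 5.8817350
  hemisphere S, so the sign is −
  Longitude: split at 3 digits → 179° and 44.9558′; 179 + 44.9558/60 = 179.7492633
  E → positive
Point 4:
  φ: degrees = first 2 digits = 29, minutes = 4.5014; 29 + 4.5014/60 = 29.0750233
  S → negative
  Longitude: split at 3 digits → 018° and 36.99674′; 18 + 36.99674/60 = 18.6166123
  hemisphere W, so the sign is −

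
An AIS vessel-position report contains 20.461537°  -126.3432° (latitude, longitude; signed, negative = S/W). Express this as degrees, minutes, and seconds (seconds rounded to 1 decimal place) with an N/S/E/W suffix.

Latitude: 0.461537 × 60 = 27.69222′ → 27′, remainder × 60 = 41.533″
Longitude is negative → W; |value| = 126.343200
Longitude: 0.343200 × 60 = 20.59200′ → 20′, remainder × 60 = 35.520″

20°27′41.5″ N, 126°20′35.5″ W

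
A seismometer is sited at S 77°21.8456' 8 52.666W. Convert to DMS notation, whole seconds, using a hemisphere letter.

77°21′51″ S, 8°52′40″ W

Lat: 21.84560′ → 21′ and 0.84560 × 60 = 50.74″
λ: 52.66600′ → 52′ and 0.66600 × 60 = 39.96″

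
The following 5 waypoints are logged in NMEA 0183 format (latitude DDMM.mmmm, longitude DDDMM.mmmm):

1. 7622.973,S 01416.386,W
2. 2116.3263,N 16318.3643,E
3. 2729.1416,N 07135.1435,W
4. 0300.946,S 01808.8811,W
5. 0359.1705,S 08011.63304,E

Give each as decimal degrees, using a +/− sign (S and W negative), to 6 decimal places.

Point 1:
  Latitude: degrees = first 2 digits = 76, minutes = 22.973; 76 + 22.973/60 = 76.3828833
  S → negative
  λ: split at 3 digits → 014° and 16.386′; 14 + 16.386/60 = 14.2731000
  hemisphere W, so the sign is −
Point 2:
  Latitude: split at 2 digits → 21° and 16.3263′; 21 + 16.3263/60 = 21.2721050
  N ⇒ keep positive
  Lon: split at 3 digits → 163° and 18.3643′; 163 + 18.3643/60 = 163.3060717
  E ⇒ keep positive
Point 3:
  Latitude: degrees = first 2 digits = 27, minutes = 29.1416; 27 + 29.1416/60 = 27.4856933
  N → positive
  Lon: degrees = first 3 digits = 71, minutes = 35.1435; 71 + 35.1435/60 = 71.5857250
  W ⇒ negate
Point 4:
  Lat: split at 2 digits → 03° and 0.946′; 3 + 0.946/60 = 3.0157667
  S → negative
  λ: split at 3 digits → 018° and 8.8811′; 18 + 8.8811/60 = 18.1480183
  W ⇒ negate
Point 5:
  φ: split at 2 digits → 03° and 59.1705′; 3 + 59.1705/60 = 3.9861750
  S ⇒ negate
  Longitude: degrees = first 3 digits = 80, minutes = 11.63304; 80 + 11.63304/60 = 80.1938840
  E ⇒ keep positive

1. -76.382883, -14.273100
2. 21.272105, 163.306072
3. 27.485693, -71.585725
4. -3.015767, -18.148018
5. -3.986175, 80.193884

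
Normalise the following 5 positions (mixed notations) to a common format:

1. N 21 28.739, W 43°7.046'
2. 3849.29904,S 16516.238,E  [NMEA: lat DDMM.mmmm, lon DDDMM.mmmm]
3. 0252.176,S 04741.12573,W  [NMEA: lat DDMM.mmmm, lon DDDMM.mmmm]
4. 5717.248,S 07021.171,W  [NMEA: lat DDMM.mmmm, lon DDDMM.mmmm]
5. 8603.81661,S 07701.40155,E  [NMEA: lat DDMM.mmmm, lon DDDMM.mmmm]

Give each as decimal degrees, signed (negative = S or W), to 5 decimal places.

Point 1:
  φ: 21 + 28.739/60 = 21.478983
  N ⇒ keep positive
  Longitude: 43 + 7.046/60 = 43.117433
  hemisphere W, so the sign is −
Point 2:
  φ: degrees = first 2 digits = 38, minutes = 49.29904; 38 + 49.29904/60 = 38.821651
  hemisphere S, so the sign is −
  λ: split at 3 digits → 165° and 16.238′; 165 + 16.238/60 = 165.270633
  E → positive
Point 3:
  Lat: split at 2 digits → 02° and 52.176′; 2 + 52.176/60 = 2.869600
  S ⇒ negate
  Longitude: degrees = first 3 digits = 47, minutes = 41.12573; 47 + 41.12573/60 = 47.685429
  W ⇒ negate
Point 4:
  φ: degrees = first 2 digits = 57, minutes = 17.248; 57 + 17.248/60 = 57.287467
  S → negative
  Lon: split at 3 digits → 070° and 21.171′; 70 + 21.171/60 = 70.352850
  hemisphere W, so the sign is −
Point 5:
  Lat: split at 2 digits → 86° and 3.81661′; 86 + 3.81661/60 = 86.063610
  hemisphere S, so the sign is −
  λ: split at 3 digits → 077° and 1.40155′; 77 + 1.40155/60 = 77.023359
  E ⇒ keep positive

1. 21.47898, -43.11743
2. -38.82165, 165.27063
3. -2.86960, -47.68543
4. -57.28747, -70.35285
5. -86.06361, 77.02336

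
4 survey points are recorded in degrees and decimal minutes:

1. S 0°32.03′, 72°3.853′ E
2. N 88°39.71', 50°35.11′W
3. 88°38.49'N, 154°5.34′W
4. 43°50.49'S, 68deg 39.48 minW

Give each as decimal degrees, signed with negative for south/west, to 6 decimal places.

1. -0.533833, 72.064217
2. 88.661833, -50.585167
3. 88.641500, -154.089000
4. -43.841500, -68.658000

Point 1:
  Latitude: 0 + 32.03/60 = 0.5338333
  S → negative
  Longitude: 72 + 3.853/60 = 72.0642167
  E ⇒ keep positive
Point 2:
  φ: 88 + 39.71/60 = 88.6618333
  N ⇒ keep positive
  Longitude: 50 + 35.11/60 = 50.5851667
  hemisphere W, so the sign is −
Point 3:
  Latitude: 38.49′ = 0.641500°; total 88.6415000
  N → positive
  λ: 154 + 5.34/60 = 154.0890000
  W ⇒ negate
Point 4:
  Latitude: 43 + 50.49/60 = 43.8415000
  S → negative
  Lon: 68 + 39.48/60 = 68.6580000
  hemisphere W, so the sign is −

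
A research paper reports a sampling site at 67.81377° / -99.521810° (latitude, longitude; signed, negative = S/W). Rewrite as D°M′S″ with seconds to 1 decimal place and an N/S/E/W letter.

φ: 0.813770° → 48.82620′; 0.82620 × 60 = 49.572″
Longitude is negative → W; |value| = 99.521810
Longitude: 0.521810 × 60 = 31.30860′ → 31′, remainder × 60 = 18.516″

67°48′49.6″ N, 99°31′18.5″ W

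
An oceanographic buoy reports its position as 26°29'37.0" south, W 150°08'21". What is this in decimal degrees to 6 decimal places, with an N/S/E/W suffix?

φ: 26° + 29/60 + 37/3600 = 26 + 0.483333 + 0.010278 = 26.4936111
λ: 150° + 8/60 + 21/3600 = 150 + 0.133333 + 0.005833 = 150.1391667

26.493611° S, 150.139167° W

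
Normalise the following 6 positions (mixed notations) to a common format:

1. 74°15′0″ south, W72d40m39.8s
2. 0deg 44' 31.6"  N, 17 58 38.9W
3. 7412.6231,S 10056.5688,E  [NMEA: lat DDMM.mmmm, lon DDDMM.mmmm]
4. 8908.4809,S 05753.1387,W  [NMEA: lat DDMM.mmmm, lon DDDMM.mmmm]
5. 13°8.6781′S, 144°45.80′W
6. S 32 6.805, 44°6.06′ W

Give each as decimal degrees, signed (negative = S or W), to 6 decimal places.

1. -74.250000, -72.677722
2. 0.742111, -17.977472
3. -74.210385, 100.942813
4. -89.141348, -57.885645
5. -13.144635, -144.763333
6. -32.113417, -44.101000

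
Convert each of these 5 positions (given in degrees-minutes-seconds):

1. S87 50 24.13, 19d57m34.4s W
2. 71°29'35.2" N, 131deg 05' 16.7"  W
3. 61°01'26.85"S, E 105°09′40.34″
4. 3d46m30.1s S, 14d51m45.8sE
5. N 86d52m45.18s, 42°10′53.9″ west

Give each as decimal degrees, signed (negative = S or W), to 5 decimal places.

Point 1:
  φ: 87° + 50/60 + 24.13/3600 = 87 + 0.833333 + 0.006703 = 87.840036
  S → negative
  Lon: 57′ + 34.4″ = 57.57333′; 19 + 57.57333/60 = 19.959556
  hemisphere W, so the sign is −
Point 2:
  Lat: 29′ + 35.2″ = 29.58667′; 71 + 29.58667/60 = 71.493111
  N → positive
  Lon: 131° + 5/60 + 16.7/3600 = 131 + 0.083333 + 0.004639 = 131.087972
  W → negative
Point 3:
  φ: 61 + 1/60 + 26.85/3600 = 61.024125
  S → negative
  λ: 105° + 9/60 + 40.34/3600 = 105 + 0.150000 + 0.011206 = 105.161206
  E ⇒ keep positive
Point 4:
  Latitude: 3° + 46/60 + 30.1/3600 = 3 + 0.766667 + 0.008361 = 3.775028
  S → negative
  Longitude: 14 + 51/60 + 45.8/3600 = 14.862722
  E ⇒ keep positive
Point 5:
  Lat: 86 + 52/60 + 45.18/3600 = 86.879217
  N → positive
  Longitude: 42 + 10/60 + 53.9/3600 = 42.181639
  W → negative

1. -87.84004, -19.95956
2. 71.49311, -131.08797
3. -61.02413, 105.16121
4. -3.77503, 14.86272
5. 86.87922, -42.18164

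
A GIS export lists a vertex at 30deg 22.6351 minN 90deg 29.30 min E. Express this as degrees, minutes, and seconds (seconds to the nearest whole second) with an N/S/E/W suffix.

30°22′38″ N, 90°29′18″ E

φ: fractional minutes 0.63510 × 60 = 38.11″
λ: 29.30000′ → 29′ and 0.30000 × 60 = 18.00″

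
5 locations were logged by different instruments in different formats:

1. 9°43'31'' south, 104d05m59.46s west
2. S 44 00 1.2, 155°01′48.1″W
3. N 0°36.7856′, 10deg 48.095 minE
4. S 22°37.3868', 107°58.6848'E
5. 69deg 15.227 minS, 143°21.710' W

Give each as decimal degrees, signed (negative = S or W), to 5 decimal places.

Point 1:
  Lat: 43′ + 31″ = 43.51667′; 9 + 43.51667/60 = 9.725278
  S ⇒ negate
  Longitude: 104° + 5/60 + 59.46/3600 = 104 + 0.083333 + 0.016517 = 104.099850
  W → negative
Point 2:
  Latitude: 0′ + 1.2″ = 0.02000′; 44 + 0.02000/60 = 44.000333
  S → negative
  Lon: 1′ + 48.1″ = 1.80167′; 155 + 1.80167/60 = 155.030028
  W ⇒ negate
Point 3:
  φ: 36.7856′ = 0.613093°; total 0.613093
  N ⇒ keep positive
  Lon: 10 + 48.095/60 = 10.801583
  E ⇒ keep positive
Point 4:
  Latitude: 37.3868′ = 0.623113°; total 22.623113
  hemisphere S, so the sign is −
  Lon: 58.6848′ = 0.978080°; total 107.978080
  E ⇒ keep positive
Point 5:
  φ: 15.227′ = 0.253783°; total 69.253783
  S ⇒ negate
  Lon: 143 + 21.71/60 = 143.361833
  hemisphere W, so the sign is −

1. -9.72528, -104.09985
2. -44.00033, -155.03003
3. 0.61309, 10.80158
4. -22.62311, 107.97808
5. -69.25378, -143.36183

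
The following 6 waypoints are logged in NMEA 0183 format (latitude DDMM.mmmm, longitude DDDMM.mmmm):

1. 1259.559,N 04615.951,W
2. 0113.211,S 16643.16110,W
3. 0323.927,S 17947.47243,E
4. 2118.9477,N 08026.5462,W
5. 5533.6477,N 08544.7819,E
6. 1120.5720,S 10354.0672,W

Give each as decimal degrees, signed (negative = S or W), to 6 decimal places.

1. 12.992650, -46.265850
2. -1.220183, -166.719352
3. -3.398783, 179.791207
4. 21.315795, -80.442437
5. 55.560795, 85.746365
6. -11.342867, -103.901120

Point 1:
  Lat: degrees = first 2 digits = 12, minutes = 59.559; 12 + 59.559/60 = 12.9926500
  N ⇒ keep positive
  Longitude: degrees = first 3 digits = 46, minutes = 15.951; 46 + 15.951/60 = 46.2658500
  W → negative
Point 2:
  Latitude: split at 2 digits → 01° and 13.211′; 1 + 13.211/60 = 1.2201833
  S → negative
  λ: degrees = first 3 digits = 166, minutes = 43.1611; 166 + 43.1611/60 = 166.7193517
  hemisphere W, so the sign is −
Point 3:
  Lat: degrees = first 2 digits = 3, minutes = 23.927; 3 + 23.927/60 = 3.3987833
  S → negative
  λ: split at 3 digits → 179° and 47.47243′; 179 + 47.47243/60 = 179.7912072
  E ⇒ keep positive
Point 4:
  Lat: split at 2 digits → 21° and 18.9477′; 21 + 18.9477/60 = 21.3157950
  N → positive
  Longitude: split at 3 digits → 080° and 26.5462′; 80 + 26.5462/60 = 80.4424367
  hemisphere W, so the sign is −
Point 5:
  Latitude: split at 2 digits → 55° and 33.6477′; 55 + 33.6477/60 = 55.5607950
  N → positive
  Longitude: degrees = first 3 digits = 85, minutes = 44.7819; 85 + 44.7819/60 = 85.7463650
  E → positive
Point 6:
  Lat: split at 2 digits → 11° and 20.572′; 11 + 20.572/60 = 11.3428667
  S ⇒ negate
  Longitude: degrees = first 3 digits = 103, minutes = 54.0672; 103 + 54.0672/60 = 103.9011200
  W → negative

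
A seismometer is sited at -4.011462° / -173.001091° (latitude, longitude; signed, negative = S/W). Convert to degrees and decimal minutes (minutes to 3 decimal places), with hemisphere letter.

4° 0.688′ S, 173° 0.065′ W

Latitude is negative → S; |value| = 4.011462
φ: minutes = (4.011462 − 4) × 60 = 0.68772
Longitude is negative → W; |value| = 173.001091
Longitude: fractional part 0.001091 → 0.06546 minutes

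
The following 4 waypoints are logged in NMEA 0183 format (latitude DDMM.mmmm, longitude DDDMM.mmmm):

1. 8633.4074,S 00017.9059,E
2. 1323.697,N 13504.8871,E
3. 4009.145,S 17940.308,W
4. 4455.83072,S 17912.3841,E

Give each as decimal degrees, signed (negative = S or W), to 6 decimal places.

1. -86.556790, 0.298432
2. 13.394950, 135.081452
3. -40.152417, -179.671800
4. -44.930512, 179.206402

Point 1:
  φ: split at 2 digits → 86° and 33.4074′; 86 + 33.4074/60 = 86.5567900
  S → negative
  λ: degrees = first 3 digits = 0, minutes = 17.9059; 0 + 17.9059/60 = 0.2984317
  E ⇒ keep positive
Point 2:
  φ: split at 2 digits → 13° and 23.697′; 13 + 23.697/60 = 13.3949500
  N ⇒ keep positive
  Lon: split at 3 digits → 135° and 4.8871′; 135 + 4.8871/60 = 135.0814517
  E ⇒ keep positive
Point 3:
  Latitude: split at 2 digits → 40° and 9.145′; 40 + 9.145/60 = 40.1524167
  S ⇒ negate
  λ: degrees = first 3 digits = 179, minutes = 40.308; 179 + 40.308/60 = 179.6718000
  hemisphere W, so the sign is −
Point 4:
  Lat: split at 2 digits → 44° and 55.83072′; 44 + 55.83072/60 = 44.9305120
  S ⇒ negate
  λ: split at 3 digits → 179° and 12.3841′; 179 + 12.3841/60 = 179.2064017
  E → positive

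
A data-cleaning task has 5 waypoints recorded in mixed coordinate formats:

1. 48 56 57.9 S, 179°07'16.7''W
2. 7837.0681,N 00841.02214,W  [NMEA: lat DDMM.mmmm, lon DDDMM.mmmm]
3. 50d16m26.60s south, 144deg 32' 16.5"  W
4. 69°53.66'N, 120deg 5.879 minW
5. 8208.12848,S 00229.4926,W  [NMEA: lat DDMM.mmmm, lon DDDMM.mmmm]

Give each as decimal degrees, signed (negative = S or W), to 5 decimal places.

Point 1:
  Lat: 48 + 56/60 + 57.9/3600 = 48.949417
  hemisphere S, so the sign is −
  λ: 179 + 7/60 + 16.7/3600 = 179.121306
  hemisphere W, so the sign is −
Point 2:
  Lat: split at 2 digits → 78° and 37.0681′; 78 + 37.0681/60 = 78.617802
  N → positive
  Lon: degrees = first 3 digits = 8, minutes = 41.02214; 8 + 41.02214/60 = 8.683702
  W → negative
Point 3:
  Lat: 50 + 16/60 + 26.6/3600 = 50.274056
  S → negative
  λ: 144° + 32/60 + 16.5/3600 = 144 + 0.533333 + 0.004583 = 144.537917
  W ⇒ negate
Point 4:
  φ: 69 + 53.66/60 = 69.894333
  N → positive
  Longitude: 120 + 5.879/60 = 120.097983
  W → negative
Point 5:
  φ: split at 2 digits → 82° and 8.12848′; 82 + 8.12848/60 = 82.135475
  S ⇒ negate
  λ: degrees = first 3 digits = 2, minutes = 29.4926; 2 + 29.4926/60 = 2.491543
  hemisphere W, so the sign is −

1. -48.94942, -179.12131
2. 78.61780, -8.68370
3. -50.27406, -144.53792
4. 69.89433, -120.09798
5. -82.13547, -2.49154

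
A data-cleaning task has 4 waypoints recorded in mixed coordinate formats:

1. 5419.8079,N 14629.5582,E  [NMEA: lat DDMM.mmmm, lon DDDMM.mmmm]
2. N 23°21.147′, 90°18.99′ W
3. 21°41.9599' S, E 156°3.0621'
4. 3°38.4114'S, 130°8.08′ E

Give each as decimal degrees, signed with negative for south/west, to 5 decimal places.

1. 54.33013, 146.49264
2. 23.35245, -90.31650
3. -21.69933, 156.05104
4. -3.64019, 130.13467

Point 1:
  φ: split at 2 digits → 54° and 19.8079′; 54 + 19.8079/60 = 54.330132
  N → positive
  Lon: split at 3 digits → 146° and 29.5582′; 146 + 29.5582/60 = 146.492637
  E → positive
Point 2:
  φ: 23 + 21.147/60 = 23.352450
  N → positive
  Lon: 18.99′ = 0.316500°; total 90.316500
  hemisphere W, so the sign is −
Point 3:
  Lat: 21 + 41.9599/60 = 21.699332
  S → negative
  Longitude: 3.0621′ = 0.051035°; total 156.051035
  E ⇒ keep positive
Point 4:
  Latitude: 3 + 38.4114/60 = 3.640190
  hemisphere S, so the sign is −
  Lon: 130 + 8.08/60 = 130.134667
  E ⇒ keep positive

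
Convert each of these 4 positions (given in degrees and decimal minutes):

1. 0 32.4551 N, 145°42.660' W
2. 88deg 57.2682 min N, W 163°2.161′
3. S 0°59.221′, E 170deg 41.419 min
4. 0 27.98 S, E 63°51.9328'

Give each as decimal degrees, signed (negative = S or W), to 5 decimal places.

Point 1:
  Lat: 32.4551′ = 0.540918°; total 0.540918
  N ⇒ keep positive
  Longitude: 145 + 42.66/60 = 145.711000
  hemisphere W, so the sign is −
Point 2:
  φ: 88 + 57.2682/60 = 88.954470
  N → positive
  Lon: 163 + 2.161/60 = 163.036017
  hemisphere W, so the sign is −
Point 3:
  Latitude: 0 + 59.221/60 = 0.987017
  S → negative
  λ: 170 + 41.419/60 = 170.690317
  E ⇒ keep positive
Point 4:
  Lat: 0 + 27.98/60 = 0.466333
  hemisphere S, so the sign is −
  Longitude: 51.9328′ = 0.865547°; total 63.865547
  E → positive

1. 0.54092, -145.71100
2. 88.95447, -163.03602
3. -0.98702, 170.69032
4. -0.46633, 63.86555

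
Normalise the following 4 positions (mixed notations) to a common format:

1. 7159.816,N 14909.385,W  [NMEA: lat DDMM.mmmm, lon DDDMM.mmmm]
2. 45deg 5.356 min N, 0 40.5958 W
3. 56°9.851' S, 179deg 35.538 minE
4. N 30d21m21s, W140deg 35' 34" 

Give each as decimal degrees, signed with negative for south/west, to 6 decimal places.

Point 1:
  φ: split at 2 digits → 71° and 59.816′; 71 + 59.816/60 = 71.9969333
  N ⇒ keep positive
  λ: degrees = first 3 digits = 149, minutes = 9.385; 149 + 9.385/60 = 149.1564167
  W ⇒ negate
Point 2:
  φ: 45 + 5.356/60 = 45.0892667
  N ⇒ keep positive
  λ: 0 + 40.5958/60 = 0.6765967
  hemisphere W, so the sign is −
Point 3:
  Latitude: 9.851′ = 0.164183°; total 56.1641833
  hemisphere S, so the sign is −
  Longitude: 35.538′ = 0.592300°; total 179.5923000
  E → positive
Point 4:
  φ: 30 + 21/60 + 21/3600 = 30.3558333
  N ⇒ keep positive
  Lon: 140 + 35/60 + 34/3600 = 140.5927778
  hemisphere W, so the sign is −

1. 71.996933, -149.156417
2. 45.089267, -0.676597
3. -56.164183, 179.592300
4. 30.355833, -140.592778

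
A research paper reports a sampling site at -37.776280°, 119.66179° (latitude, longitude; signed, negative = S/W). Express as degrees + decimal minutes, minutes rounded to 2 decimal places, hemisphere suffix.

Latitude is negative → S; |value| = 37.776280
Lat: 37° + 0.776280 × 60 = 37° 46.5768′
Lon: 119° + 0.661790 × 60 = 119° 39.7074′

37° 46.58′ S, 119° 39.71′ E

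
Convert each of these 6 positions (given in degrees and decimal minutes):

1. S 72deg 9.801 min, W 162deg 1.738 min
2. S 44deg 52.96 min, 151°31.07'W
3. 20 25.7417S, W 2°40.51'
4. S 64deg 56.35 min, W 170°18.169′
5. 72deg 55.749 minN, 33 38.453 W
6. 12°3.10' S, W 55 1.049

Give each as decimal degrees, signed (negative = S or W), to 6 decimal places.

Point 1:
  Lat: 9.801′ = 0.163350°; total 72.1633500
  hemisphere S, so the sign is −
  λ: 1.738′ = 0.028967°; total 162.0289667
  hemisphere W, so the sign is −
Point 2:
  Latitude: 44 + 52.96/60 = 44.8826667
  S → negative
  λ: 31.07′ = 0.517833°; total 151.5178333
  hemisphere W, so the sign is −
Point 3:
  Latitude: 25.7417′ = 0.429028°; total 20.4290283
  S → negative
  Lon: 2 + 40.51/60 = 2.6751667
  W → negative
Point 4:
  φ: 64 + 56.35/60 = 64.9391667
  S ⇒ negate
  Lon: 18.169′ = 0.302817°; total 170.3028167
  W → negative
Point 5:
  φ: 72 + 55.749/60 = 72.9291500
  N → positive
  Lon: 33 + 38.453/60 = 33.6408833
  W ⇒ negate
Point 6:
  Lat: 3.1′ = 0.051667°; total 12.0516667
  S ⇒ negate
  Lon: 1.049′ = 0.017483°; total 55.0174833
  hemisphere W, so the sign is −

1. -72.163350, -162.028967
2. -44.882667, -151.517833
3. -20.429028, -2.675167
4. -64.939167, -170.302817
5. 72.929150, -33.640883
6. -12.051667, -55.017483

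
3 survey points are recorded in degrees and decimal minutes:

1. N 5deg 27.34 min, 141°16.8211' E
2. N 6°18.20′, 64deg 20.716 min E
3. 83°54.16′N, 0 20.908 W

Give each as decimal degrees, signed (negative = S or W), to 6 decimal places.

1. 5.455667, 141.280352
2. 6.303333, 64.345267
3. 83.902667, -0.348467

Point 1:
  Lat: 27.34′ = 0.455667°; total 5.4556667
  N → positive
  Lon: 16.8211′ = 0.280352°; total 141.2803517
  E ⇒ keep positive
Point 2:
  Latitude: 18.2′ = 0.303333°; total 6.3033333
  N ⇒ keep positive
  Lon: 20.716′ = 0.345267°; total 64.3452667
  E → positive
Point 3:
  φ: 83 + 54.16/60 = 83.9026667
  N ⇒ keep positive
  Longitude: 20.908′ = 0.348467°; total 0.3484667
  hemisphere W, so the sign is −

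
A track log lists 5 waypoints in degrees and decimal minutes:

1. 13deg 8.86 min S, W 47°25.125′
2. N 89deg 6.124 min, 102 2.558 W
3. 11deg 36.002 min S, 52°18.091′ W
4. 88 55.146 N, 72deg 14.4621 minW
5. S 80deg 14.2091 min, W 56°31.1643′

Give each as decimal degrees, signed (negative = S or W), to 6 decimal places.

Point 1:
  Lat: 13 + 8.86/60 = 13.1476667
  hemisphere S, so the sign is −
  λ: 47 + 25.125/60 = 47.4187500
  hemisphere W, so the sign is −
Point 2:
  Lat: 6.124′ = 0.102067°; total 89.1020667
  N → positive
  Lon: 102 + 2.558/60 = 102.0426333
  W → negative
Point 3:
  φ: 36.002′ = 0.600033°; total 11.6000333
  hemisphere S, so the sign is −
  λ: 52 + 18.091/60 = 52.3015167
  hemisphere W, so the sign is −
Point 4:
  Lat: 55.146′ = 0.919100°; total 88.9191000
  N → positive
  Longitude: 72 + 14.4621/60 = 72.2410350
  hemisphere W, so the sign is −
Point 5:
  Lat: 14.2091′ = 0.236818°; total 80.2368183
  S → negative
  Lon: 31.1643′ = 0.519405°; total 56.5194050
  W ⇒ negate

1. -13.147667, -47.418750
2. 89.102067, -102.042633
3. -11.600033, -52.301517
4. 88.919100, -72.241035
5. -80.236818, -56.519405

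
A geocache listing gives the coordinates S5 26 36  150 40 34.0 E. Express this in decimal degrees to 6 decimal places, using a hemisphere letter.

5.443333° S, 150.676111° E

Latitude: 5 + 26/60 + 36/3600 = 5.4433333
λ: 40′ + 34″ = 40.56667′; 150 + 40.56667/60 = 150.6761111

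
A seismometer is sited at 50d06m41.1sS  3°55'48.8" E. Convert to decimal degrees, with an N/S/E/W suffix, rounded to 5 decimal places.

φ: 6′ + 41.1″ = 6.68500′; 50 + 6.68500/60 = 50.111417
Longitude: 55′ + 48.8″ = 55.81333′; 3 + 55.81333/60 = 3.930222

50.11142° S, 3.93022° E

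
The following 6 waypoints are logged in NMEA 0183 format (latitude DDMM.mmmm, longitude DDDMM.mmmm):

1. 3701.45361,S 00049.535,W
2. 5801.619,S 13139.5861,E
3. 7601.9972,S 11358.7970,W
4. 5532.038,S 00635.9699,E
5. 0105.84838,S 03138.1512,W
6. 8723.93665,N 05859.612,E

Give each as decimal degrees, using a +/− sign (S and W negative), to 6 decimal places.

Point 1:
  Lat: split at 2 digits → 37° and 1.45361′; 37 + 1.45361/60 = 37.0242268
  hemisphere S, so the sign is −
  λ: split at 3 digits → 000° and 49.535′; 0 + 49.535/60 = 0.8255833
  hemisphere W, so the sign is −
Point 2:
  Lat: split at 2 digits → 58° and 1.619′; 58 + 1.619/60 = 58.0269833
  S ⇒ negate
  λ: degrees = first 3 digits = 131, minutes = 39.5861; 131 + 39.5861/60 = 131.6597683
  E ⇒ keep positive
Point 3:
  Latitude: split at 2 digits → 76° and 1.9972′; 76 + 1.9972/60 = 76.0332867
  S → negative
  λ: degrees = first 3 digits = 113, minutes = 58.797; 113 + 58.797/60 = 113.9799500
  hemisphere W, so the sign is −
Point 4:
  Latitude: split at 2 digits → 55° and 32.038′; 55 + 32.038/60 = 55.5339667
  S → negative
  Longitude: degrees = first 3 digits = 6, minutes = 35.9699; 6 + 35.9699/60 = 6.5994983
  E ⇒ keep positive
Point 5:
  Latitude: split at 2 digits → 01° and 5.84838′; 1 + 5.84838/60 = 1.0974730
  S ⇒ negate
  Longitude: split at 3 digits → 031° and 38.1512′; 31 + 38.1512/60 = 31.6358533
  W → negative
Point 6:
  Latitude: split at 2 digits → 87° and 23.93665′; 87 + 23.93665/60 = 87.3989442
  N → positive
  Lon: degrees = first 3 digits = 58, minutes = 59.612; 58 + 59.612/60 = 58.9935333
  E → positive

1. -37.024227, -0.825583
2. -58.026983, 131.659768
3. -76.033287, -113.979950
4. -55.533967, 6.599498
5. -1.097473, -31.635853
6. 87.398944, 58.993533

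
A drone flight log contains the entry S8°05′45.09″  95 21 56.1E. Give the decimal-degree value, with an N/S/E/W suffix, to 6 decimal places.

φ: 5′ + 45.09″ = 5.75150′; 8 + 5.75150/60 = 8.0958583
Longitude: 95° + 21/60 + 56.1/3600 = 95 + 0.350000 + 0.015583 = 95.3655833

8.095858° S, 95.365583° E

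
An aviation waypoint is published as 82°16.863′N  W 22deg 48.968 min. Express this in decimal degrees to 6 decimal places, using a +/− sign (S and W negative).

82.281050, -22.816133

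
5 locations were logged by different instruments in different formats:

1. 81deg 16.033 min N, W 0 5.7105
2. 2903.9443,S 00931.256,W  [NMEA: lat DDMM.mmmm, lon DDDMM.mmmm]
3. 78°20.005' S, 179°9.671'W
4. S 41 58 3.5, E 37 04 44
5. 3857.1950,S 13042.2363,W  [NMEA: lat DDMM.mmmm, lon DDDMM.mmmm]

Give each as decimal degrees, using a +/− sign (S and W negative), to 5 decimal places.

Point 1:
  Latitude: 16.033′ = 0.267217°; total 81.267217
  N → positive
  λ: 0 + 5.7105/60 = 0.095175
  hemisphere W, so the sign is −
Point 2:
  φ: split at 2 digits → 29° and 3.9443′; 29 + 3.9443/60 = 29.065738
  S ⇒ negate
  λ: split at 3 digits → 009° and 31.256′; 9 + 31.256/60 = 9.520933
  hemisphere W, so the sign is −
Point 3:
  Lat: 78 + 20.005/60 = 78.333417
  S → negative
  λ: 9.671′ = 0.161183°; total 179.161183
  hemisphere W, so the sign is −
Point 4:
  φ: 58′ + 3.5″ = 58.05833′; 41 + 58.05833/60 = 41.967639
  S → negative
  Longitude: 37° + 4/60 + 44/3600 = 37 + 0.066667 + 0.012222 = 37.078889
  E → positive
Point 5:
  Lat: split at 2 digits → 38° and 57.195′; 38 + 57.195/60 = 38.953250
  hemisphere S, so the sign is −
  Longitude: split at 3 digits → 130° and 42.2363′; 130 + 42.2363/60 = 130.703938
  W ⇒ negate

1. 81.26722, -0.09518
2. -29.06574, -9.52093
3. -78.33342, -179.16118
4. -41.96764, 37.07889
5. -38.95325, -130.70394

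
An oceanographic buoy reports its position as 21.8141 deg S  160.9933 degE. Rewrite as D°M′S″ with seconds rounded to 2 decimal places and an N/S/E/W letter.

21°48′50.76″ S, 160°59′35.88″ E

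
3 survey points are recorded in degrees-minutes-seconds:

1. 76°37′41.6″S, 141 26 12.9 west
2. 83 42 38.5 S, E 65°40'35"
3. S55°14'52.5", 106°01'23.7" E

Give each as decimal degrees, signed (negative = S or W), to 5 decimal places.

Point 1:
  Lat: 37′ + 41.6″ = 37.69333′; 76 + 37.69333/60 = 76.628222
  S ⇒ negate
  Longitude: 141° + 26/60 + 12.9/3600 = 141 + 0.433333 + 0.003583 = 141.436917
  hemisphere W, so the sign is −
Point 2:
  Lat: 42′ + 38.5″ = 42.64167′; 83 + 42.64167/60 = 83.710694
  S → negative
  Lon: 65 + 40/60 + 35/3600 = 65.676389
  E ⇒ keep positive
Point 3:
  φ: 55° + 14/60 + 52.5/3600 = 55 + 0.233333 + 0.014583 = 55.247917
  S → negative
  Longitude: 106° + 1/60 + 23.7/3600 = 106 + 0.016667 + 0.006583 = 106.023250
  E → positive

1. -76.62822, -141.43692
2. -83.71069, 65.67639
3. -55.24792, 106.02325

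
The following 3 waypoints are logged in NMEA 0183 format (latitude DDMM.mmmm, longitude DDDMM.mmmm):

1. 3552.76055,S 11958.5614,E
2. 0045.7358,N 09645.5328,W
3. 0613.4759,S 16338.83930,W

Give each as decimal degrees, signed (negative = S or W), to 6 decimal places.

1. -35.879343, 119.976023
2. 0.762263, -96.758880
3. -6.224598, -163.647322

Point 1:
  Latitude: degrees = first 2 digits = 35, minutes = 52.76055; 35 + 52.76055/60 = 35.8793425
  S → negative
  Longitude: split at 3 digits → 119° and 58.5614′; 119 + 58.5614/60 = 119.9760233
  E → positive
Point 2:
  φ: split at 2 digits → 00° and 45.7358′; 0 + 45.7358/60 = 0.7622633
  N ⇒ keep positive
  λ: split at 3 digits → 096° and 45.5328′; 96 + 45.5328/60 = 96.7588800
  W → negative
Point 3:
  Latitude: split at 2 digits → 06° and 13.4759′; 6 + 13.4759/60 = 6.2245983
  S → negative
  Lon: split at 3 digits → 163° and 38.8393′; 163 + 38.8393/60 = 163.6473217
  W → negative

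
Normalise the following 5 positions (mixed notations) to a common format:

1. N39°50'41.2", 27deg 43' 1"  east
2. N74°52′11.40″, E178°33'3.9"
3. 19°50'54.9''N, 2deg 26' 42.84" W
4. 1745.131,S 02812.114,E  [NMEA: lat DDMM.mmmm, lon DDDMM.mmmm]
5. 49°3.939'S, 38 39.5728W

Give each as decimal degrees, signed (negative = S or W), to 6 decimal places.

Point 1:
  φ: 50′ + 41.2″ = 50.68667′; 39 + 50.68667/60 = 39.8447778
  N → positive
  λ: 27 + 43/60 + 1/3600 = 27.7169444
  E ⇒ keep positive
Point 2:
  φ: 74 + 52/60 + 11.4/3600 = 74.8698333
  N → positive
  Lon: 178 + 33/60 + 3.9/3600 = 178.5510833
  E ⇒ keep positive
Point 3:
  Lat: 19° + 50/60 + 54.9/3600 = 19 + 0.833333 + 0.015250 = 19.8485833
  N → positive
  Lon: 26′ + 42.84″ = 26.71400′; 2 + 26.71400/60 = 2.4452333
  W → negative
Point 4:
  Lat: split at 2 digits → 17° and 45.131′; 17 + 45.131/60 = 17.7521833
  S ⇒ negate
  λ: degrees = first 3 digits = 28, minutes = 12.114; 28 + 12.114/60 = 28.2019000
  E → positive
Point 5:
  Latitude: 49 + 3.939/60 = 49.0656500
  hemisphere S, so the sign is −
  λ: 39.5728′ = 0.659547°; total 38.6595467
  W → negative

1. 39.844778, 27.716944
2. 74.869833, 178.551083
3. 19.848583, -2.445233
4. -17.752183, 28.201900
5. -49.065650, -38.659547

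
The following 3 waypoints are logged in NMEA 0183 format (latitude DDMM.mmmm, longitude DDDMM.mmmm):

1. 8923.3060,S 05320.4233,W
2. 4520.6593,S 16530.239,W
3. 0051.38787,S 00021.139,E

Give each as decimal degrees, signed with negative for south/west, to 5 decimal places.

Point 1:
  Latitude: split at 2 digits → 89° and 23.306′; 89 + 23.306/60 = 89.388433
  S → negative
  Lon: split at 3 digits → 053° and 20.4233′; 53 + 20.4233/60 = 53.340388
  hemisphere W, so the sign is −
Point 2:
  Lat: split at 2 digits → 45° and 20.6593′; 45 + 20.6593/60 = 45.344322
  hemisphere S, so the sign is −
  Longitude: degrees = first 3 digits = 165, minutes = 30.239; 165 + 30.239/60 = 165.503983
  W → negative
Point 3:
  Latitude: degrees = first 2 digits = 0, minutes = 51.38787; 0 + 51.38787/60 = 0.856465
  hemisphere S, so the sign is −
  Longitude: degrees = first 3 digits = 0, minutes = 21.139; 0 + 21.139/60 = 0.352317
  E ⇒ keep positive

1. -89.38843, -53.34039
2. -45.34432, -165.50398
3. -0.85646, 0.35232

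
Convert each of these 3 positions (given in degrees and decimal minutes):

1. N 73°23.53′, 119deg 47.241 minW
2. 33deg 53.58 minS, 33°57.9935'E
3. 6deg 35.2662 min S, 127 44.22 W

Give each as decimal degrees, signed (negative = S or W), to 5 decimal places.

1. 73.39217, -119.78735
2. -33.89300, 33.96656
3. -6.58777, -127.73700

Point 1:
  Lat: 73 + 23.53/60 = 73.392167
  N ⇒ keep positive
  Lon: 119 + 47.241/60 = 119.787350
  W → negative
Point 2:
  Lat: 33 + 53.58/60 = 33.893000
  S ⇒ negate
  Longitude: 33 + 57.9935/60 = 33.966558
  E → positive
Point 3:
  φ: 6 + 35.2662/60 = 6.587770
  S → negative
  Longitude: 127 + 44.22/60 = 127.737000
  W ⇒ negate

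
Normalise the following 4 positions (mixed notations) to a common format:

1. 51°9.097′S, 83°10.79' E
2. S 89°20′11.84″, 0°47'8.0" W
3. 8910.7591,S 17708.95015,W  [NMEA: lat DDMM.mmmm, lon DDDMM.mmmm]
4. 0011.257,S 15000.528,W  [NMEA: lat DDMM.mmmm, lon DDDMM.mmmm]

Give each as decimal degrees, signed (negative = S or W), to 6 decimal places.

Point 1:
  Lat: 9.097′ = 0.151617°; total 51.1516167
  S ⇒ negate
  λ: 83 + 10.79/60 = 83.1798333
  E ⇒ keep positive
Point 2:
  Lat: 89° + 20/60 + 11.84/3600 = 89 + 0.333333 + 0.003289 = 89.3366222
  hemisphere S, so the sign is −
  Longitude: 0° + 47/60 + 8/3600 = 0 + 0.783333 + 0.002222 = 0.7855556
  W ⇒ negate
Point 3:
  Latitude: split at 2 digits → 89° and 10.7591′; 89 + 10.7591/60 = 89.1793183
  S ⇒ negate
  λ: degrees = first 3 digits = 177, minutes = 8.95015; 177 + 8.95015/60 = 177.1491692
  W ⇒ negate
Point 4:
  φ: degrees = first 2 digits = 0, minutes = 11.257; 0 + 11.257/60 = 0.1876167
  hemisphere S, so the sign is −
  λ: degrees = first 3 digits = 150, minutes = 0.528; 150 + 0.528/60 = 150.0088000
  hemisphere W, so the sign is −

1. -51.151617, 83.179833
2. -89.336622, -0.785556
3. -89.179318, -177.149169
4. -0.187617, -150.008800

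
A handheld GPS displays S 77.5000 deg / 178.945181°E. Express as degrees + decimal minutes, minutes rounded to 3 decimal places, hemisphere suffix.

Lat: fractional part 0.500000 → 30.00000 minutes
Longitude: fractional part 0.945181 → 56.71086 minutes

77° 30.000′ S, 178° 56.711′ E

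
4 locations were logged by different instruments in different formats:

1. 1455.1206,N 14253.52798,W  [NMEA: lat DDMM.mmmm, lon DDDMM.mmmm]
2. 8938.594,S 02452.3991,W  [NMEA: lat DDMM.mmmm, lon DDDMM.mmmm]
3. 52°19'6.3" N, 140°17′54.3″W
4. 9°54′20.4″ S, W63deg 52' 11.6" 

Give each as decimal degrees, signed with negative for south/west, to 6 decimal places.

1. 14.918677, -142.892133
2. -89.643233, -24.873318
3. 52.318417, -140.298417
4. -9.905667, -63.869889

Point 1:
  φ: degrees = first 2 digits = 14, minutes = 55.1206; 14 + 55.1206/60 = 14.9186767
  N ⇒ keep positive
  Longitude: split at 3 digits → 142° and 53.52798′; 142 + 53.52798/60 = 142.8921330
  W → negative
Point 2:
  φ: degrees = first 2 digits = 89, minutes = 38.594; 89 + 38.594/60 = 89.6432333
  S ⇒ negate
  λ: degrees = first 3 digits = 24, minutes = 52.3991; 24 + 52.3991/60 = 24.8733183
  W → negative
Point 3:
  Lat: 19′ + 6.3″ = 19.10500′; 52 + 19.10500/60 = 52.3184167
  N → positive
  λ: 17′ + 54.3″ = 17.90500′; 140 + 17.90500/60 = 140.2984167
  W → negative
Point 4:
  Latitude: 9° + 54/60 + 20.4/3600 = 9 + 0.900000 + 0.005667 = 9.9056667
  S ⇒ negate
  λ: 63° + 52/60 + 11.6/3600 = 63 + 0.866667 + 0.003222 = 63.8698889
  hemisphere W, so the sign is −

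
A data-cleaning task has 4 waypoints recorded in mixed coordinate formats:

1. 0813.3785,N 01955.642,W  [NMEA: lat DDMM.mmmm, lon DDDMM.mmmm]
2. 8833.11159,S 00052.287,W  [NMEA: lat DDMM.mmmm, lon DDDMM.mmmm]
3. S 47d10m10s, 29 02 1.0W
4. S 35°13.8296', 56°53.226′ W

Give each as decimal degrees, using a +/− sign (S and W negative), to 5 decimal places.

Point 1:
  Latitude: degrees = first 2 digits = 8, minutes = 13.3785; 8 + 13.3785/60 = 8.222975
  N → positive
  Longitude: split at 3 digits → 019° and 55.642′; 19 + 55.642/60 = 19.927367
  W → negative
Point 2:
  Lat: degrees = first 2 digits = 88, minutes = 33.11159; 88 + 33.11159/60 = 88.551860
  hemisphere S, so the sign is −
  Longitude: degrees = first 3 digits = 0, minutes = 52.287; 0 + 52.287/60 = 0.871450
  W → negative
Point 3:
  Latitude: 10′ + 10″ = 10.16667′; 47 + 10.16667/60 = 47.169444
  hemisphere S, so the sign is −
  Lon: 29° + 2/60 + 1/3600 = 29 + 0.033333 + 0.000278 = 29.033611
  W → negative
Point 4:
  Lat: 13.8296′ = 0.230493°; total 35.230493
  S → negative
  Lon: 56 + 53.226/60 = 56.887100
  W ⇒ negate

1. 8.22298, -19.92737
2. -88.55186, -0.87145
3. -47.16944, -29.03361
4. -35.23049, -56.88710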